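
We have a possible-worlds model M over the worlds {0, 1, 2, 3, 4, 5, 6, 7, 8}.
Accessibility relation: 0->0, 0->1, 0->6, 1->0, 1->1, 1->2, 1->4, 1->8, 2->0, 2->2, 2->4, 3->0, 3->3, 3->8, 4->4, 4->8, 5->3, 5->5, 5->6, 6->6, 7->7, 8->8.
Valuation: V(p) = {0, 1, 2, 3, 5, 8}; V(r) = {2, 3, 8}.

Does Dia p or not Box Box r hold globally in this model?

Recall that Box ψ holds at a world iff ψ holds at every accessible world, and Dia ψ holds iff ψ holds at some accessible world.
Let φ = Dia p or not Box Box r. Evaluate φ at each world:
  0 (successors {0, 1, 6}): φ is true.
  1 (successors {0, 1, 2, 4, 8}): φ is true.
  2 (successors {0, 2, 4}): φ is true.
  3 (successors {0, 3, 8}): φ is true.
  4 (successors {4, 8}): φ is true.
  5 (successors {3, 5, 6}): φ is true.
  6 (successors {6}): φ is true.
  7 (successors {7}): φ is true.
  8 (successors {8}): φ is true.
For instance, at 5:
  At 5: Dia p is true, not Box Box r is true, so Dia p or not Box Box r is true.
    At 5: Dia p requires p at some successor in {3, 5, 6}.
      p holds at 3, so Dia p is true at 5.
    At 5: Box Box r is false, so not Box Box r is true.
      At 5: Box Box r requires Box r at every successor {3, 5, 6}.
        Box r fails at 3, so Box Box r is false at 5.

Yes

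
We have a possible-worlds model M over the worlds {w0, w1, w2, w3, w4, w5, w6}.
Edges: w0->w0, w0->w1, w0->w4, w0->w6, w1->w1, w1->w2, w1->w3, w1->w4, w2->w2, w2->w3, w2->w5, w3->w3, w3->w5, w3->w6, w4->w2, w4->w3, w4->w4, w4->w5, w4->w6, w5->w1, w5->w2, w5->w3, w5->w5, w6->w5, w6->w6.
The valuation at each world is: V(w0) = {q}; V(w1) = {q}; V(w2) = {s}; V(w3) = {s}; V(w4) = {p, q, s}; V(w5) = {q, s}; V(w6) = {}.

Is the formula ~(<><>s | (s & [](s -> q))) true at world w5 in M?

No

Recall that []ψ holds at a world iff ψ holds at every accessible world, and <>ψ holds iff ψ holds at some accessible world.
At w5: <><>s | (s & [](s -> q)) is true, so ~(<><>s | (s & [](s -> q))) is false.
  At w5: <><>s is true, s & [](s -> q) is false, so <><>s | (s & [](s -> q)) is true.
    At w5: <><>s requires <>s at some successor in {w1, w2, w3, w5}.
      <>s holds at w1, so <><>s is true at w5.
    At w5: s is true, [](s -> q) is false, so s & [](s -> q) is false.
      At w5: [](s -> q) requires s -> q at every successor {w1, w2, w3, w5}.
        s -> q fails at w2, so [](s -> q) is false at w5.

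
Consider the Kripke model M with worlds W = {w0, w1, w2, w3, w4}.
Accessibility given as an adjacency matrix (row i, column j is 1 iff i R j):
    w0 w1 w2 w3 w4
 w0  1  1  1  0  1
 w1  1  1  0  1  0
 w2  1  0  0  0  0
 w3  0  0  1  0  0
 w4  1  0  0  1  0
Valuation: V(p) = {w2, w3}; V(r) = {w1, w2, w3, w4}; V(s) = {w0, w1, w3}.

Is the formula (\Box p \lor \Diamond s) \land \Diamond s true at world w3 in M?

No

At w3: \Box p \lor \Diamond s is true, \Diamond s is false, so (\Box p \lor \Diamond s) \land \Diamond s is false.
  At w3: \Box p is true, \Diamond s is false, so \Box p \lor \Diamond s is true.
    At w3: \Box p requires p at every successor {w2}.
      At w2: p is true.
    So \Box p is true at w3.
    At w3: \Diamond s requires s at some successor in {w2}.
      At w2: s is false.
    So \Diamond s is false at w3.
  At w3: \Diamond s requires s at some successor in {w2}.
    At w2: s is false.
  So \Diamond s is false at w3.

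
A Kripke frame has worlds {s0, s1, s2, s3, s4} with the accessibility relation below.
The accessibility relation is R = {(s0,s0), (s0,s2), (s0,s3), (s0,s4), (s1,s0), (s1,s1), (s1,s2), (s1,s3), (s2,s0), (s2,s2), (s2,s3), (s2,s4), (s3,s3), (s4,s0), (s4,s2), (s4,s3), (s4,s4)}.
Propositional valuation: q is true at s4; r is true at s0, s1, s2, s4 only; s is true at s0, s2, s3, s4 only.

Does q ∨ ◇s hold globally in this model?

Yes

Let φ = q ∨ ◇s. Evaluate φ at each world:
  s0 (successors {s0, s2, s3, s4}): φ is true.
  s1 (successors {s0, s1, s2, s3}): φ is true.
  s2 (successors {s0, s2, s3, s4}): φ is true.
  s3 (successors {s3}): φ is true.
  s4 (successors {s0, s2, s3, s4}): φ is true.
For instance, at s3:
  At s3: q is false, ◇s is true, so q ∨ ◇s is true.
    At s3: ◇s requires s at some successor in {s3}.
      s holds at s3, so ◇s is true at s3.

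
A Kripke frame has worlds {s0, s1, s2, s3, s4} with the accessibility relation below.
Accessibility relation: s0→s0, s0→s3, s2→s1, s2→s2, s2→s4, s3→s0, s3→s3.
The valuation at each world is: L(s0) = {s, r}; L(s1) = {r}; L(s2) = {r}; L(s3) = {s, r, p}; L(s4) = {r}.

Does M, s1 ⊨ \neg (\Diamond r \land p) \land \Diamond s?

At s1: \neg (\Diamond r \land p) is true, \Diamond s is false, so \neg (\Diamond r \land p) \land \Diamond s is false.
  At s1: \Diamond r \land p is false, so \neg (\Diamond r \land p) is true.
    At s1: \Diamond r is false, p is false, so \Diamond r \land p is false.
      At s1: no accessible worlds, so \Diamond r is false.
  At s1: no accessible worlds, so \Diamond s is false.

No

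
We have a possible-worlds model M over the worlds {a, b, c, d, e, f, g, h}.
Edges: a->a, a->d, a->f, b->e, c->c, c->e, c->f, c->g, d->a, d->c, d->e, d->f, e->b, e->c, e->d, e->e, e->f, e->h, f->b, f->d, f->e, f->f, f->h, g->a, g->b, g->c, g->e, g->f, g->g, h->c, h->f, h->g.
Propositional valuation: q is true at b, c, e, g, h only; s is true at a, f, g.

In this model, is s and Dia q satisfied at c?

No

Recall that Dia ψ holds at a world iff ψ holds at some accessible world.
At c: s is false, Dia q is true, so s and Dia q is false.
  At c: Dia q requires q at some successor in {c, e, f, g}.
    q holds at c, so Dia q is true at c.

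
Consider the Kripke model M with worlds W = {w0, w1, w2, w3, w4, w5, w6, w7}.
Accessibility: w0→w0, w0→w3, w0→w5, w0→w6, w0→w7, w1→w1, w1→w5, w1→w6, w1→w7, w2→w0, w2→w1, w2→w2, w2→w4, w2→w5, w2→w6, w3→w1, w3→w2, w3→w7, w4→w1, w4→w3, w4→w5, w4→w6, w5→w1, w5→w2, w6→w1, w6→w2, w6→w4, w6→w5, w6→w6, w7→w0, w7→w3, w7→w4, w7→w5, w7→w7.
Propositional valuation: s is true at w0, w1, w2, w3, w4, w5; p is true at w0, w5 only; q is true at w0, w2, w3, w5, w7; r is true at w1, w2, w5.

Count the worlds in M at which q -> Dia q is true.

Let φ = q -> Dia q. Evaluate φ at each world:
  w0 (successors {w0, w3, w5, w6, w7}): φ is true.
  w1 (successors {w1, w5, w6, w7}): φ is true.
  w2 (successors {w0, w1, w2, w4, w5, w6}): φ is true.
  w3 (successors {w1, w2, w7}): φ is true.
  w4 (successors {w1, w3, w5, w6}): φ is true.
  w5 (successors {w1, w2}): φ is true.
  w6 (successors {w1, w2, w4, w5, w6}): φ is true.
  w7 (successors {w0, w3, w4, w5, w7}): φ is true.
For instance, at w2:
  At w2: q is true, Dia q is true, so q -> Dia q is true.
    At w2: Dia q requires q at some successor in {w0, w1, w2, w4, w5, w6}.
      q holds at w0, so Dia q is true at w2.
Satisfying worlds: {w0, w1, w2, w3, w4, w5, w6, w7}

8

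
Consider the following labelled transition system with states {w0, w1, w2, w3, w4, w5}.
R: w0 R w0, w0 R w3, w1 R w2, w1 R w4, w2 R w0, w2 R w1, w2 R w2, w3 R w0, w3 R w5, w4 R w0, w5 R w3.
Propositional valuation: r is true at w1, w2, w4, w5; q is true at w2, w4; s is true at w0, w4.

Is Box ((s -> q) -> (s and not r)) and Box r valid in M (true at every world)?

No

Recall that Box ψ holds at a world iff ψ holds at every accessible world, and Dia ψ holds iff ψ holds at some accessible world.
Let φ = Box ((s -> q) -> (s and not r)) and Box r. Evaluate φ at each world:
  w0 (successors {w0, w3}): φ is false.
  w1 (successors {w2, w4}): φ is false.
  w2 (successors {w0, w1, w2}): φ is false.
  w3 (successors {w0, w5}): φ is false.
  w4 (successors {w0}): φ is false.
  w5 (successors {w3}): φ is false.
Detail at w0 (counterexample):
  At w0: Box ((s -> q) -> (s and not r)) is false, Box r is false, so Box ((s -> q) -> (s and not r)) and Box r is false.
    At w0: Box ((s -> q) -> (s and not r)) requires (s -> q) -> (s and not r) at every successor {w0, w3}.
      (s -> q) -> (s and not r) fails at w3, so Box ((s -> q) -> (s and not r)) is false at w0.
    At w0: Box r requires r at every successor {w0, w3}.
      r fails at w0, so Box r is false at w0.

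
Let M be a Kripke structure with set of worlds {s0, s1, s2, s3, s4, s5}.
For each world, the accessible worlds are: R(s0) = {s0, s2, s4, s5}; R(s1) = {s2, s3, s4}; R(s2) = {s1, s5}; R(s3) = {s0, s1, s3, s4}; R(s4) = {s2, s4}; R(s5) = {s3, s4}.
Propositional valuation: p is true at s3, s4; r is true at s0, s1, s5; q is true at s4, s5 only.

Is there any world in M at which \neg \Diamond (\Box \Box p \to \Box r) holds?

No

Let φ = \neg \Diamond (\Box \Box p \to \Box r). Evaluate φ at each world:
  s0 (successors {s0, s2, s4, s5}): φ is false.
  s1 (successors {s2, s3, s4}): φ is false.
  s2 (successors {s1, s5}): φ is false.
  s3 (successors {s0, s1, s3, s4}): φ is false.
  s4 (successors {s2, s4}): φ is false.
  s5 (successors {s3, s4}): φ is false.
For instance, at s5:
  At s5: \Diamond (\Box \Box p \to \Box r) is true, so \neg \Diamond (\Box \Box p \to \Box r) is false.
    At s5: \Diamond (\Box \Box p \to \Box r) requires \Box \Box p \to \Box r at some successor in {s3, s4}.
      \Box \Box p \to \Box r holds at s3, so \Diamond (\Box \Box p \to \Box r) is true at s5.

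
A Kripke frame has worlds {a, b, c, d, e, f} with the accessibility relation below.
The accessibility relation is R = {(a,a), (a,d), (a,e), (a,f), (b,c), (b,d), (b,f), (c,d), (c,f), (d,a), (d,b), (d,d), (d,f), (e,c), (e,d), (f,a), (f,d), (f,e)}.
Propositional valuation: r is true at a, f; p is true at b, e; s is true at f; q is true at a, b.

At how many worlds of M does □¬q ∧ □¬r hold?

Let φ = □¬q ∧ □¬r. Evaluate φ at each world:
  a (successors {a, d, e, f}): φ is false.
  b (successors {c, d, f}): φ is false.
  c (successors {d, f}): φ is false.
  d (successors {a, b, d, f}): φ is false.
  e (successors {c, d}): φ is true.
  f (successors {a, d, e}): φ is false.
For instance, at b:
  At b: □¬q is true, □¬r is false, so □¬q ∧ □¬r is false.
    At b: □¬q requires ¬q at every successor {c, d, f}.
      At c: ¬q is true.
      At d: ¬q is true.
      At f: ¬q is true.
    So □¬q is true at b.
    At b: □¬r requires ¬r at every successor {c, d, f}.
      ¬r fails at f, so □¬r is false at b.
Satisfying worlds: {e}

1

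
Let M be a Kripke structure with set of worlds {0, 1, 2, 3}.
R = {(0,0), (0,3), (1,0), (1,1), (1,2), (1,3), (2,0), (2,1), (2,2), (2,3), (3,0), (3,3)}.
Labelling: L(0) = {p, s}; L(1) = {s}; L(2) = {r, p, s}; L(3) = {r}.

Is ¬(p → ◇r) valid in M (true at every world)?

No

Let φ = ¬(p → ◇r). Evaluate φ at each world:
  0 (successors {0, 3}): φ is false.
  1 (successors {0, 1, 2, 3}): φ is false.
  2 (successors {0, 1, 2, 3}): φ is false.
  3 (successors {0, 3}): φ is false.
Detail at 0 (counterexample):
  At 0: p → ◇r is true, so ¬(p → ◇r) is false.
    At 0: p is true, ◇r is true, so p → ◇r is true.
      At 0: ◇r requires r at some successor in {0, 3}.
        r holds at 3, so ◇r is true at 0.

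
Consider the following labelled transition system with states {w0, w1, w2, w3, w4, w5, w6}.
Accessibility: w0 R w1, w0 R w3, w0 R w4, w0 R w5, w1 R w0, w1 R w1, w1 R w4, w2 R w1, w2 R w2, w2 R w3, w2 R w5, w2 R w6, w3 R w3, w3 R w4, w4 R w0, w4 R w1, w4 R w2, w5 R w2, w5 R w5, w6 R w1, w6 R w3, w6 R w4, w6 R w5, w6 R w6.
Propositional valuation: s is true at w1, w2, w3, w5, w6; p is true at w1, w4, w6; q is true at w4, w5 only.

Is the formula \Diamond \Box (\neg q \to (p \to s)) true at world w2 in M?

At w2: \Diamond \Box (\neg q \to (p \to s)) requires \Box (\neg q \to (p \to s)) at some successor in {w1, w2, w3, w5, w6}.
  \Box (\neg q \to (p \to s)) holds at w1, so \Diamond \Box (\neg q \to (p \to s)) is true at w2.
    At w1: \Box (\neg q \to (p \to s)) requires \neg q \to (p \to s) at every successor {w0, w1, w4}.
      At w0: \neg q \to (p \to s) is true.
      At w1: \neg q \to (p \to s) is true.
      At w4: \neg q \to (p \to s) is true.
    So \Box (\neg q \to (p \to s)) is true at w1.

Yes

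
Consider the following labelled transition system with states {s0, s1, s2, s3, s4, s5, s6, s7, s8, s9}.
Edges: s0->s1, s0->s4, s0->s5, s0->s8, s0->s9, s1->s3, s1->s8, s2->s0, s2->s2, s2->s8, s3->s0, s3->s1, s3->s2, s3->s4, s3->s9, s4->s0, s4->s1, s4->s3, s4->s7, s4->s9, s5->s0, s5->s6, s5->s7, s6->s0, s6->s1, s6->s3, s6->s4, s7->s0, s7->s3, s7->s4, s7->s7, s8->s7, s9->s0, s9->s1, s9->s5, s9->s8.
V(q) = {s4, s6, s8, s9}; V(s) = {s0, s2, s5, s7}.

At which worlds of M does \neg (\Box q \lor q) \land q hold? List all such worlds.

Recall that \Box ψ holds at a world iff ψ holds at every accessible world, and \Diamond ψ holds iff ψ holds at some accessible world.
Let φ = \neg (\Box q \lor q) \land q. Evaluate φ at each world:
  s0 (successors {s1, s4, s5, s8, s9}): φ is false.
  s1 (successors {s3, s8}): φ is false.
  s2 (successors {s0, s2, s8}): φ is false.
  s3 (successors {s0, s1, s2, s4, s9}): φ is false.
  s4 (successors {s0, s1, s3, s7, s9}): φ is false.
  s5 (successors {s0, s6, s7}): φ is false.
  s6 (successors {s0, s1, s3, s4}): φ is false.
  s7 (successors {s0, s3, s4, s7}): φ is false.
  s8 (successors {s7}): φ is false.
  s9 (successors {s0, s1, s5, s8}): φ is false.
For instance, at s9:
  At s9: \neg (\Box q \lor q) is false, q is true, so \neg (\Box q \lor q) \land q is false.
    At s9: \Box q \lor q is true, so \neg (\Box q \lor q) is false.
      At s9: \Box q is false, q is true, so \Box q \lor q is true.
Satisfying worlds: none.

none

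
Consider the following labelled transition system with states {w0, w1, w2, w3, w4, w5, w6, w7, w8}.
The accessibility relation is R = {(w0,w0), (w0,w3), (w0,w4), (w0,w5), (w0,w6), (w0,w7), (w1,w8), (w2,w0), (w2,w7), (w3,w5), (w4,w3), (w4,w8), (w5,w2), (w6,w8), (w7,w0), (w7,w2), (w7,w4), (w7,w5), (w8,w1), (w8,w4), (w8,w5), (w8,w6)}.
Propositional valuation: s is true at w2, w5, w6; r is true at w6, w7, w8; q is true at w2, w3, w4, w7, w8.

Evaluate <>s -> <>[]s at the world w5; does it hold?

No

Recall that []ψ holds at a world iff ψ holds at every accessible world, and <>ψ holds iff ψ holds at some accessible world.
At w5: <>s is true, <>[]s is false, so <>s -> <>[]s is false.
  At w5: <>s requires s at some successor in {w2}.
    s holds at w2, so <>s is true at w5.
  At w5: <>[]s requires []s at some successor in {w2}.
    At w2: []s is false.
  So <>[]s is false at w5.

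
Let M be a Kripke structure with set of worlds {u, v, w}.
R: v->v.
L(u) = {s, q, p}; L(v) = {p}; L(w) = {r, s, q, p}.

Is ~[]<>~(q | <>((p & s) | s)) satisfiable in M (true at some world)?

Recall that []ψ holds at a world iff ψ holds at every accessible world, and <>ψ holds iff ψ holds at some accessible world.
Let φ = ~[]<>~(q | <>((p & s) | s)). Evaluate φ at each world:
  u (successors ∅): φ is false.
  v (successors {v}): φ is false.
  w (successors ∅): φ is false.
For instance, at v:
  At v: []<>~(q | <>((p & s) | s)) is true, so ~[]<>~(q | <>((p & s) | s)) is false.
    At v: []<>~(q | <>((p & s) | s)) requires <>~(q | <>((p & s) | s)) at every successor {v}.
      At v: <>~(q | <>((p & s) | s)) is true.
    So []<>~(q | <>((p & s) | s)) is true at v.

No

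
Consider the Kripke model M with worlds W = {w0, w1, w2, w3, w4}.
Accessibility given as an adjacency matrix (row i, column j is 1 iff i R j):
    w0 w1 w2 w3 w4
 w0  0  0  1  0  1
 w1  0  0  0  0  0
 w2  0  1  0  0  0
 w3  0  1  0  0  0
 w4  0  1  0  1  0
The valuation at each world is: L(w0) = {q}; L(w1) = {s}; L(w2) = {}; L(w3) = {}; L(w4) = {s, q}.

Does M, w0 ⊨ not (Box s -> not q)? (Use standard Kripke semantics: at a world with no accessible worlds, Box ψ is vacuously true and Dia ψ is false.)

No

At w0: Box s -> not q is true, so not (Box s -> not q) is false.
  At w0: Box s is false, not q is false, so Box s -> not q is true.
    At w0: Box s requires s at every successor {w2, w4}.
      s fails at w2, so Box s is false at w0.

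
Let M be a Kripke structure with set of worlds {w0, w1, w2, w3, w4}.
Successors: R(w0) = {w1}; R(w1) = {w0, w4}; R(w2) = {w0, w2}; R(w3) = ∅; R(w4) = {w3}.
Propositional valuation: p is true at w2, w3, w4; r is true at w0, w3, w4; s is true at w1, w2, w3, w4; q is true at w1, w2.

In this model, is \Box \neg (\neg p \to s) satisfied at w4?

At w4: \Box \neg (\neg p \to s) requires \neg (\neg p \to s) at every successor {w3}.
  \neg (\neg p \to s) fails at w3, so \Box \neg (\neg p \to s) is false at w4.

No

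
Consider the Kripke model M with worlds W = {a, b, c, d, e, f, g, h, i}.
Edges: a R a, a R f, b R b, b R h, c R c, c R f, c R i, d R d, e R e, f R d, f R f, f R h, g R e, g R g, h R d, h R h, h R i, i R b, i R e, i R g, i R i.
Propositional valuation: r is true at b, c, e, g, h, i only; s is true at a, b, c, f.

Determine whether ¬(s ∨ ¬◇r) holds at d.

No

At d: s ∨ ¬◇r is true, so ¬(s ∨ ¬◇r) is false.
  At d: s is false, ¬◇r is true, so s ∨ ¬◇r is true.
    At d: ◇r is false, so ¬◇r is true.
      At d: ◇r requires r at some successor in {d}.
        At d: r is false.
      So ◇r is false at d.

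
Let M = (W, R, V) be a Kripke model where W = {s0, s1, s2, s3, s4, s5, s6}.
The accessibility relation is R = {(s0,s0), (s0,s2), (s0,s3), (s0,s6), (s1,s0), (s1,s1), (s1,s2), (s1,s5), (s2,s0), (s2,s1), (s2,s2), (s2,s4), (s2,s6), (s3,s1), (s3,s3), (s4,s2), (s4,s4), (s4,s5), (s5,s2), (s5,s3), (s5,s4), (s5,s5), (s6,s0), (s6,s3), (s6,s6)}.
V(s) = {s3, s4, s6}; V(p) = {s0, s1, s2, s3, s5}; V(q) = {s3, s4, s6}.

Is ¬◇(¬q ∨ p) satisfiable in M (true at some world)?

Let φ = ¬◇(¬q ∨ p). Evaluate φ at each world:
  s0 (successors {s0, s2, s3, s6}): φ is false.
  s1 (successors {s0, s1, s2, s5}): φ is false.
  s2 (successors {s0, s1, s2, s4, s6}): φ is false.
  s3 (successors {s1, s3}): φ is false.
  s4 (successors {s2, s4, s5}): φ is false.
  s5 (successors {s2, s3, s4, s5}): φ is false.
  s6 (successors {s0, s3, s6}): φ is false.
For instance, at s2:
  At s2: ◇(¬q ∨ p) is true, so ¬◇(¬q ∨ p) is false.
    At s2: ◇(¬q ∨ p) requires ¬q ∨ p at some successor in {s0, s1, s2, s4, s6}.
      ¬q ∨ p holds at s0, so ◇(¬q ∨ p) is true at s2.

No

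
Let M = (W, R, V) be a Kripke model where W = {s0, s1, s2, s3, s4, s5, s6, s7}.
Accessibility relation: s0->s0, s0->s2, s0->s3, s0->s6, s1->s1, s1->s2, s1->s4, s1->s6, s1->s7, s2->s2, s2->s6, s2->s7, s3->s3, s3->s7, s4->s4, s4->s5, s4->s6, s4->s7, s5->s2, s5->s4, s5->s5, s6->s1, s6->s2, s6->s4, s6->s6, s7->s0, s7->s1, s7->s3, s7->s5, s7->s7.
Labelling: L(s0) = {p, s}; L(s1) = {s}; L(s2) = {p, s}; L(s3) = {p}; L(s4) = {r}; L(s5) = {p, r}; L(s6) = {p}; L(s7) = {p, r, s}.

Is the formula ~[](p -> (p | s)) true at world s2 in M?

No

At s2: [](p -> (p | s)) is true, so ~[](p -> (p | s)) is false.
  At s2: [](p -> (p | s)) requires p -> (p | s) at every successor {s2, s6, s7}.
    At s2: p -> (p | s) is true.
    At s6: p -> (p | s) is true.
    At s7: p -> (p | s) is true.
  So [](p -> (p | s)) is true at s2.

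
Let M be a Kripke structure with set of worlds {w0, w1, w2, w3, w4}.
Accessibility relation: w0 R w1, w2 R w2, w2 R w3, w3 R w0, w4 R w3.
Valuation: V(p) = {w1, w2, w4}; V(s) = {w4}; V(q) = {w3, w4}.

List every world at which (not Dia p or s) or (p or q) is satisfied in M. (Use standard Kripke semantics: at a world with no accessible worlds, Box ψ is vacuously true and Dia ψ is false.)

Let φ = (not Dia p or s) or (p or q). Evaluate φ at each world:
  w0 (successors {w1}): φ is false.
  w1 (successors ∅): φ is true.
  w2 (successors {w2, w3}): φ is true.
  w3 (successors {w0}): φ is true.
  w4 (successors {w3}): φ is true.
For instance, at w0:
  At w0: not Dia p or s is false, p or q is false, so (not Dia p or s) or (p or q) is false.
    At w0: not Dia p is false, s is false, so not Dia p or s is false.
      At w0: Dia p is true, so not Dia p is false.
Satisfying worlds: {w1, w2, w3, w4}

w1, w2, w3, w4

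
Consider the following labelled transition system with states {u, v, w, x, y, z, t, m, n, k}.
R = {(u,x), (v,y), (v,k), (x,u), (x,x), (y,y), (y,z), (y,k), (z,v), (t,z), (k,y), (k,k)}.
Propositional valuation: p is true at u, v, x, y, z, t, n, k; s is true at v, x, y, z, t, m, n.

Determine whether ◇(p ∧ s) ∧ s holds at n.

No

At n: ◇(p ∧ s) is false, s is true, so ◇(p ∧ s) ∧ s is false.
  At n: no accessible worlds, so ◇(p ∧ s) is false.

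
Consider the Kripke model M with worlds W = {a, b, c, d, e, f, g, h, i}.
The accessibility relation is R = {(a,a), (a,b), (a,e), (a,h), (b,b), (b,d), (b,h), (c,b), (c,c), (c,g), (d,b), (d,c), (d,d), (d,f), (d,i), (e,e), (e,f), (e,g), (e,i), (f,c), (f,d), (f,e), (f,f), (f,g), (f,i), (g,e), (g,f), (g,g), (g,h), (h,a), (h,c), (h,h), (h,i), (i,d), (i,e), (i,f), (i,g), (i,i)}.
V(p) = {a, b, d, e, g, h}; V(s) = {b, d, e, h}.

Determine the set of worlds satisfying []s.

b

Recall that []ψ holds at a world iff ψ holds at every accessible world, and <>ψ holds iff ψ holds at some accessible world.
Let φ = []s. Evaluate φ at each world:
  a (successors {a, b, e, h}): φ is false.
  b (successors {b, d, h}): φ is true.
  c (successors {b, c, g}): φ is false.
  d (successors {b, c, d, f, i}): φ is false.
  e (successors {e, f, g, i}): φ is false.
  f (successors {c, d, e, f, g, i}): φ is false.
  g (successors {e, f, g, h}): φ is false.
  h (successors {a, c, h, i}): φ is false.
  i (successors {d, e, f, g, i}): φ is false.
For instance, at d:
  At d: []s requires s at every successor {b, c, d, f, i}.
    s fails at c, so []s is false at d.
Satisfying worlds: {b}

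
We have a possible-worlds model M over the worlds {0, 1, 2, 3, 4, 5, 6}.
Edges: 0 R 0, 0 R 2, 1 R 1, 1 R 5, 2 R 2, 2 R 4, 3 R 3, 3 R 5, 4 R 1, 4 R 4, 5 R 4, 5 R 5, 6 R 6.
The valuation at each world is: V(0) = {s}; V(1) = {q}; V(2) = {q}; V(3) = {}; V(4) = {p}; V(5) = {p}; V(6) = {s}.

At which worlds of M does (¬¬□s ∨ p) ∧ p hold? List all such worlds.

Let φ = (¬¬□s ∨ p) ∧ p. Evaluate φ at each world:
  0 (successors {0, 2}): φ is false.
  1 (successors {1, 5}): φ is false.
  2 (successors {2, 4}): φ is false.
  3 (successors {3, 5}): φ is false.
  4 (successors {1, 4}): φ is true.
  5 (successors {4, 5}): φ is true.
  6 (successors {6}): φ is false.
For instance, at 0:
  At 0: ¬¬□s ∨ p is false, p is false, so (¬¬□s ∨ p) ∧ p is false.
    At 0: ¬¬□s is false, p is false, so ¬¬□s ∨ p is false.
      At 0: ¬□s is true, so ¬¬□s is false.
Satisfying worlds: {4, 5}

4, 5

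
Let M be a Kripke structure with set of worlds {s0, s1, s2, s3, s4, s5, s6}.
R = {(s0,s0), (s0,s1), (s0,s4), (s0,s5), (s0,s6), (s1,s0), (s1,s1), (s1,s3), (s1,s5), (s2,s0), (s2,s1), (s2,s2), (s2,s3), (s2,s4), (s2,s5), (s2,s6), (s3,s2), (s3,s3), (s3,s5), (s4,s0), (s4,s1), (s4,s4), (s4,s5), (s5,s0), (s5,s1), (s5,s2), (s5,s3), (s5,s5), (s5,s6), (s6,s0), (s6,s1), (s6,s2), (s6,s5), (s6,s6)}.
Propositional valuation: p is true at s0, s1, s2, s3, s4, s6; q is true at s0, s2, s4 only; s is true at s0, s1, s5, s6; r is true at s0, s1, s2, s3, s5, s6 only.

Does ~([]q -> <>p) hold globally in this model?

Recall that []ψ holds at a world iff ψ holds at every accessible world, and <>ψ holds iff ψ holds at some accessible world.
Let φ = ~([]q -> <>p). Evaluate φ at each world:
  s0 (successors {s0, s1, s4, s5, s6}): φ is false.
  s1 (successors {s0, s1, s3, s5}): φ is false.
  s2 (successors {s0, s1, s2, s3, s4, s5, s6}): φ is false.
  s3 (successors {s2, s3, s5}): φ is false.
  s4 (successors {s0, s1, s4, s5}): φ is false.
  s5 (successors {s0, s1, s2, s3, s5, s6}): φ is false.
  s6 (successors {s0, s1, s2, s5, s6}): φ is false.
Detail at s0 (counterexample):
  At s0: []q -> <>p is true, so ~([]q -> <>p) is false.
    At s0: []q is false, <>p is true, so []q -> <>p is true.
      At s0: []q requires q at every successor {s0, s1, s4, s5, s6}.
        q fails at s1, so []q is false at s0.
      At s0: <>p requires p at some successor in {s0, s1, s4, s5, s6}.
        p holds at s0, so <>p is true at s0.

No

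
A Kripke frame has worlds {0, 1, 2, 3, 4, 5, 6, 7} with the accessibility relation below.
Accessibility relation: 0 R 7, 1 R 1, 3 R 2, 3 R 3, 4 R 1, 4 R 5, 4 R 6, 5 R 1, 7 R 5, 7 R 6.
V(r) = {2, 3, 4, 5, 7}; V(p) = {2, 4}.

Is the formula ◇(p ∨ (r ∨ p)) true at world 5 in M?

At 5: ◇(p ∨ (r ∨ p)) requires p ∨ (r ∨ p) at some successor in {1}.
  At 1: p ∨ (r ∨ p) is false.
So ◇(p ∨ (r ∨ p)) is false at 5.

No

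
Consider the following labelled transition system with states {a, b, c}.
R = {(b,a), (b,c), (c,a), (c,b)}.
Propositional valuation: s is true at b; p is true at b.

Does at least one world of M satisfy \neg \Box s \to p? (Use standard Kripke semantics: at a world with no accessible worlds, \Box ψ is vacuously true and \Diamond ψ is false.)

Let φ = \neg \Box s \to p. Evaluate φ at each world:
  a (successors ∅): φ is true.
  b (successors {a, c}): φ is true.
  c (successors {a, b}): φ is false.
Detail at a (witness):
  At a: \neg \Box s is false, p is false, so \neg \Box s \to p is true.
    At a: \Box s is true, so \neg \Box s is false.
      At a: no accessible worlds, so \Box s holds vacuously.

Yes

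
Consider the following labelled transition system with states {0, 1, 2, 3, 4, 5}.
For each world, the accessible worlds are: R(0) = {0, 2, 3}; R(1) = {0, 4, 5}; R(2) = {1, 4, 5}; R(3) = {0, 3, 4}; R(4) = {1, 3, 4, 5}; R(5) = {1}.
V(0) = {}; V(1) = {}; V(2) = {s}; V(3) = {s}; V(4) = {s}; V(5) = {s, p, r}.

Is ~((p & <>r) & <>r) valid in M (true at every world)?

Recall that <>ψ holds at a world iff ψ holds at some accessible world.
Let φ = ~((p & <>r) & <>r). Evaluate φ at each world:
  0 (successors {0, 2, 3}): φ is true.
  1 (successors {0, 4, 5}): φ is true.
  2 (successors {1, 4, 5}): φ is true.
  3 (successors {0, 3, 4}): φ is true.
  4 (successors {1, 3, 4, 5}): φ is true.
  5 (successors {1}): φ is true.
For instance, at 4:
  At 4: (p & <>r) & <>r is false, so ~((p & <>r) & <>r) is true.
    At 4: p & <>r is false, <>r is true, so (p & <>r) & <>r is false.
      At 4: p is false, <>r is true, so p & <>r is false.
      At 4: <>r requires r at some successor in {1, 3, 4, 5}.
        r holds at 5, so <>r is true at 4.

Yes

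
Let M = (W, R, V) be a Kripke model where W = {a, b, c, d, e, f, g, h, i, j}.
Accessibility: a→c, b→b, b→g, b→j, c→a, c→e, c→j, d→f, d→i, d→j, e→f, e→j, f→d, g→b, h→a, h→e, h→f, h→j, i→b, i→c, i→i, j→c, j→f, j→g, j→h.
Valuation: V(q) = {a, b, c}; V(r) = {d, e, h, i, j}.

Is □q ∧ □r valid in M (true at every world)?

Recall that □ψ holds at a world iff ψ holds at every accessible world, and ◇ψ holds iff ψ holds at some accessible world.
Let φ = □q ∧ □r. Evaluate φ at each world:
  a (successors {c}): φ is false.
  b (successors {b, g, j}): φ is false.
  c (successors {a, e, j}): φ is false.
  d (successors {f, i, j}): φ is false.
  e (successors {f, j}): φ is false.
  f (successors {d}): φ is false.
  g (successors {b}): φ is false.
  h (successors {a, e, f, j}): φ is false.
  i (successors {b, c, i}): φ is false.
  j (successors {c, f, g, h}): φ is false.
Detail at a (counterexample):
  At a: □q is true, □r is false, so □q ∧ □r is false.
    At a: □q requires q at every successor {c}.
      At c: q is true.
    So □q is true at a.
    At a: □r requires r at every successor {c}.
      r fails at c, so □r is false at a.

No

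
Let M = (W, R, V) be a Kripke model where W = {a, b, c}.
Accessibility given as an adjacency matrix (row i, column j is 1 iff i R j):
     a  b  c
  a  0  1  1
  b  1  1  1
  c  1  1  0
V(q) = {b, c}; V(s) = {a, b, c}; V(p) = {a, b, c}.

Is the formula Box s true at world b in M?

Recall that Box ψ holds at a world iff ψ holds at every accessible world, and Dia ψ holds iff ψ holds at some accessible world.
At b: Box s requires s at every successor {a, b, c}.
  At a: s is true.
  At b: s is true.
  At c: s is true.
So Box s is true at b.

Yes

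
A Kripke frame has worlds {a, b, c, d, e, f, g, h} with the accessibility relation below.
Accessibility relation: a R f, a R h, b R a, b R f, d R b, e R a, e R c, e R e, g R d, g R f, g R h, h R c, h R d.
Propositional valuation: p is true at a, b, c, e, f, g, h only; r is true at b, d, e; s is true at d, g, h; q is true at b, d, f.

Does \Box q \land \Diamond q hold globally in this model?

No

Let φ = \Box q \land \Diamond q. Evaluate φ at each world:
  a (successors {f, h}): φ is false.
  b (successors {a, f}): φ is false.
  c (successors ∅): φ is false.
  d (successors {b}): φ is true.
  e (successors {a, c, e}): φ is false.
  f (successors ∅): φ is false.
  g (successors {d, f, h}): φ is false.
  h (successors {c, d}): φ is false.
Detail at a (counterexample):
  At a: \Box q is false, \Diamond q is true, so \Box q \land \Diamond q is false.
    At a: \Box q requires q at every successor {f, h}.
      q fails at h, so \Box q is false at a.
    At a: \Diamond q requires q at some successor in {f, h}.
      q holds at f, so \Diamond q is true at a.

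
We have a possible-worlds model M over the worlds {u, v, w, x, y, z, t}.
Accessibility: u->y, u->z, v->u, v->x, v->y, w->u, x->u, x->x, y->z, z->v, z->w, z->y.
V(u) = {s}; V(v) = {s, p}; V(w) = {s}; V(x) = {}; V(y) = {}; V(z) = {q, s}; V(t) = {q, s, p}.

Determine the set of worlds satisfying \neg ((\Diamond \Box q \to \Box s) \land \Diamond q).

Let φ = \neg ((\Diamond \Box q \to \Box s) \land \Diamond q). Evaluate φ at each world:
  u (successors {y, z}): φ is true.
  v (successors {u, x, y}): φ is true.
  w (successors {u}): φ is true.
  x (successors {u, x}): φ is true.
  y (successors {z}): φ is false.
  z (successors {v, w, y}): φ is true.
  t (successors ∅): φ is true.
For instance, at z:
  At z: (\Diamond \Box q \to \Box s) \land \Diamond q is false, so \neg ((\Diamond \Box q \to \Box s) \land \Diamond q) is true.
    At z: \Diamond \Box q \to \Box s is false, \Diamond q is false, so (\Diamond \Box q \to \Box s) \land \Diamond q is false.
      At z: \Diamond \Box q is true, \Box s is false, so \Diamond \Box q \to \Box s is false.
      At z: \Diamond q requires q at some successor in {v, w, y}.
        At v: q is false.
        At w: q is false.
        At y: q is false.
      So \Diamond q is false at z.
Satisfying worlds: {u, v, w, x, z, t}

u, v, w, x, z, t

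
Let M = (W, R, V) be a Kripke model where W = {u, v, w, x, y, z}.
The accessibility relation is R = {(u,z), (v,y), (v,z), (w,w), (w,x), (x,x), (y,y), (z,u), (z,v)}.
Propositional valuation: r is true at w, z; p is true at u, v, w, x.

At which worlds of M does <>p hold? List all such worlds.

w, x, z

Let φ = <>p. Evaluate φ at each world:
  u (successors {z}): φ is false.
  v (successors {y, z}): φ is false.
  w (successors {w, x}): φ is true.
  x (successors {x}): φ is true.
  y (successors {y}): φ is false.
  z (successors {u, v}): φ is true.
For instance, at v:
  At v: <>p requires p at some successor in {y, z}.
    At y: p is false.
    At z: p is false.
  So <>p is false at v.
Satisfying worlds: {w, x, z}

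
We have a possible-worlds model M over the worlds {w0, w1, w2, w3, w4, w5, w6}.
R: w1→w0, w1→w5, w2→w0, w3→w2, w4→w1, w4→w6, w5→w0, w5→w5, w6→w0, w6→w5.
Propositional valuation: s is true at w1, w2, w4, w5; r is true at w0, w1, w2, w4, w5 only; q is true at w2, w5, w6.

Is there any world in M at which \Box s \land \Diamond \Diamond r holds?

Yes

Let φ = \Box s \land \Diamond \Diamond r. Evaluate φ at each world:
  w0 (successors ∅): φ is false.
  w1 (successors {w0, w5}): φ is false.
  w2 (successors {w0}): φ is false.
  w3 (successors {w2}): φ is true.
  w4 (successors {w1, w6}): φ is false.
  w5 (successors {w0, w5}): φ is false.
  w6 (successors {w0, w5}): φ is false.
Detail at w3 (witness):
  At w3: \Box s is true, \Diamond \Diamond r is true, so \Box s \land \Diamond \Diamond r is true.
    At w3: \Box s requires s at every successor {w2}.
      At w2: s is true.
    So \Box s is true at w3.
    At w3: \Diamond \Diamond r requires \Diamond r at some successor in {w2}.
      \Diamond r holds at w2, so \Diamond \Diamond r is true at w3.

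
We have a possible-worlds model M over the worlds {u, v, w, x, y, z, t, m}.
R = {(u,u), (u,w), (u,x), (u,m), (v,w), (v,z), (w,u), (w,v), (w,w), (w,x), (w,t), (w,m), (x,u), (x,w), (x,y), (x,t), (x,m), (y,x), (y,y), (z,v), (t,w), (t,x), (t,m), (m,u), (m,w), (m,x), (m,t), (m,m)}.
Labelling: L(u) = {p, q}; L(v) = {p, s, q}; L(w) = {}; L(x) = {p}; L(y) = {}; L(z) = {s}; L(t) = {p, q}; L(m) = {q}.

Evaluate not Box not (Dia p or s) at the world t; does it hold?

Yes

At t: Box not (Dia p or s) is false, so not Box not (Dia p or s) is true.
  At t: Box not (Dia p or s) requires not (Dia p or s) at every successor {w, x, m}.
    not (Dia p or s) fails at w, so Box not (Dia p or s) is false at t.
      At w: Dia p or s is true, so not (Dia p or s) is false.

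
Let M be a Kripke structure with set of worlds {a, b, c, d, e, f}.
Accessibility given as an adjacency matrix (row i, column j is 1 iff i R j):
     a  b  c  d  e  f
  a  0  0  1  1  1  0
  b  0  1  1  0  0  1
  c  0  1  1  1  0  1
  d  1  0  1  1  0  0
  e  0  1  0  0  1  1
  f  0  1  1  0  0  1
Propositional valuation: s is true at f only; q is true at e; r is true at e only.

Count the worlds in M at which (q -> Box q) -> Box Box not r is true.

Let φ = (q -> Box q) -> Box Box not r. Evaluate φ at each world:
  a (successors {c, d, e}): φ is false.
  b (successors {b, c, f}): φ is true.
  c (successors {b, c, d, f}): φ is true.
  d (successors {a, c, d}): φ is false.
  e (successors {b, e, f}): φ is true.
  f (successors {b, c, f}): φ is true.
For instance, at c:
  At c: q -> Box q is true, Box Box not r is true, so (q -> Box q) -> Box Box not r is true.
    At c: q is false, Box q is false, so q -> Box q is true.
      At c: Box q requires q at every successor {b, c, d, f}.
        q fails at b, so Box q is false at c.
    At c: Box Box not r requires Box not r at every successor {b, c, d, f}.
      At b: Box not r is true.
      At c: Box not r is true.
      At d: Box not r is true.
      At f: Box not r is true.
    So Box Box not r is true at c.
Satisfying worlds: {b, c, e, f}

4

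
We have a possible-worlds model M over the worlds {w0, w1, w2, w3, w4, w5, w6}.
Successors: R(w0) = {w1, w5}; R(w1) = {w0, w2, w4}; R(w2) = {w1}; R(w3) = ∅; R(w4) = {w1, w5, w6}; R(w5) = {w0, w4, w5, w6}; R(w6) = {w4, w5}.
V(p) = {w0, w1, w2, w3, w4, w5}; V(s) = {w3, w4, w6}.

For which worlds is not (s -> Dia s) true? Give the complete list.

Recall that Dia ψ holds at a world iff ψ holds at some accessible world.
Let φ = not (s -> Dia s). Evaluate φ at each world:
  w0 (successors {w1, w5}): φ is false.
  w1 (successors {w0, w2, w4}): φ is false.
  w2 (successors {w1}): φ is false.
  w3 (successors ∅): φ is true.
  w4 (successors {w1, w5, w6}): φ is false.
  w5 (successors {w0, w4, w5, w6}): φ is false.
  w6 (successors {w4, w5}): φ is false.
For instance, at w0:
  At w0: s -> Dia s is true, so not (s -> Dia s) is false.
    At w0: s is false, Dia s is false, so s -> Dia s is true.
      At w0: Dia s requires s at some successor in {w1, w5}.
        At w1: s is false.
        At w5: s is false.
      So Dia s is false at w0.
Satisfying worlds: {w3}

w3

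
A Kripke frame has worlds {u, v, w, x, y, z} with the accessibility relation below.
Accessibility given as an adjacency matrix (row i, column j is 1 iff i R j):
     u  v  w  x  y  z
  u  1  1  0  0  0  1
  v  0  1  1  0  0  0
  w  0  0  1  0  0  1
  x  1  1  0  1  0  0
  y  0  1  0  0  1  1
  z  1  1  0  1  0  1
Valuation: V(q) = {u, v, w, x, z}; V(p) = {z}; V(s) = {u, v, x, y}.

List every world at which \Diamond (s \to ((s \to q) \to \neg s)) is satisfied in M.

Recall that \Diamond ψ holds at a world iff ψ holds at some accessible world.
Let φ = \Diamond (s \to ((s \to q) \to \neg s)). Evaluate φ at each world:
  u (successors {u, v, z}): φ is true.
  v (successors {v, w}): φ is true.
  w (successors {w, z}): φ is true.
  x (successors {u, v, x}): φ is false.
  y (successors {v, y, z}): φ is true.
  z (successors {u, v, x, z}): φ is true.
For instance, at u:
  At u: \Diamond (s \to ((s \to q) \to \neg s)) requires s \to ((s \to q) \to \neg s) at some successor in {u, v, z}.
    s \to ((s \to q) \to \neg s) holds at z, so \Diamond (s \to ((s \to q) \to \neg s)) is true at u.
Satisfying worlds: {u, v, w, y, z}

u, v, w, y, z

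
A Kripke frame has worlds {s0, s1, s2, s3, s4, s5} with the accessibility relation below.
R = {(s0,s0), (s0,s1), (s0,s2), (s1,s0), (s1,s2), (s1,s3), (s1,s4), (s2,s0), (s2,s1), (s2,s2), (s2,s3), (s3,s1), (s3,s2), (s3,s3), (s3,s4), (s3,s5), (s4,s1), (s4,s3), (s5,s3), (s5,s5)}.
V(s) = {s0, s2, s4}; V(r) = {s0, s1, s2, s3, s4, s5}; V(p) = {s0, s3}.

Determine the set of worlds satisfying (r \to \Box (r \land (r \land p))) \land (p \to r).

none

Let φ = (r \to \Box (r \land (r \land p))) \land (p \to r). Evaluate φ at each world:
  s0 (successors {s0, s1, s2}): φ is false.
  s1 (successors {s0, s2, s3, s4}): φ is false.
  s2 (successors {s0, s1, s2, s3}): φ is false.
  s3 (successors {s1, s2, s3, s4, s5}): φ is false.
  s4 (successors {s1, s3}): φ is false.
  s5 (successors {s3, s5}): φ is false.
For instance, at s1:
  At s1: r \to \Box (r \land (r \land p)) is false, p \to r is true, so (r \to \Box (r \land (r \land p))) \land (p \to r) is false.
    At s1: r is true, \Box (r \land (r \land p)) is false, so r \to \Box (r \land (r \land p)) is false.
      At s1: \Box (r \land (r \land p)) requires r \land (r \land p) at every successor {s0, s2, s3, s4}.
        r \land (r \land p) fails at s2, so \Box (r \land (r \land p)) is false at s1.
Satisfying worlds: none.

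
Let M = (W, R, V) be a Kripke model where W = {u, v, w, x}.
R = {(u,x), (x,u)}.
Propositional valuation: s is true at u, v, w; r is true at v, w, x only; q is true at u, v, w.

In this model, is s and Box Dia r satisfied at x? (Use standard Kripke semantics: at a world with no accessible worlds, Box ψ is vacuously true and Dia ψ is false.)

No

Recall that Box ψ holds at a world iff ψ holds at every accessible world, and Dia ψ holds iff ψ holds at some accessible world.
At x: s is false, Box Dia r is true, so s and Box Dia r is false.
  At x: Box Dia r requires Dia r at every successor {u}.
      At u: Dia r requires r at some successor in {x}.
        r holds at x, so Dia r is true at u.
  So Box Dia r is true at x.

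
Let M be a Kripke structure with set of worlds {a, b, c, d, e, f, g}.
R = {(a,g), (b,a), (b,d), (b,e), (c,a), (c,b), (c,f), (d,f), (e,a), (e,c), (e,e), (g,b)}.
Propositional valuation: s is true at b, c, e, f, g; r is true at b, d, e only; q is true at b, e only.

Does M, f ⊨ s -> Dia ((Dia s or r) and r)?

At f: s is true, Dia ((Dia s or r) and r) is false, so s -> Dia ((Dia s or r) and r) is false.
  At f: no accessible worlds, so Dia ((Dia s or r) and r) is false.

No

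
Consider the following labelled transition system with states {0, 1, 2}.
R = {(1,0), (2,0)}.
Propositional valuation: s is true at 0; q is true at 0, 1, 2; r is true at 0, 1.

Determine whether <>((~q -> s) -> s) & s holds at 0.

At 0: <>((~q -> s) -> s) is false, s is true, so <>((~q -> s) -> s) & s is false.
  At 0: no accessible worlds, so <>((~q -> s) -> s) is false.

No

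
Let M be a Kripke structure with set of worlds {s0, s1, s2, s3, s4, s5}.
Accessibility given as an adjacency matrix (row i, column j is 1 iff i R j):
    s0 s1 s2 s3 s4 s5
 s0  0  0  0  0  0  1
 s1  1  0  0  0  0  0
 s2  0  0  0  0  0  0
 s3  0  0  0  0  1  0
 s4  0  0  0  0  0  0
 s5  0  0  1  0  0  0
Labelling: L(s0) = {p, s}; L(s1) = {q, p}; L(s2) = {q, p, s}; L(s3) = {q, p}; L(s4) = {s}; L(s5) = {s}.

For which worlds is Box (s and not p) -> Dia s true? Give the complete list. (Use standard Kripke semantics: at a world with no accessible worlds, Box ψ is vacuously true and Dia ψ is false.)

Let φ = Box (s and not p) -> Dia s. Evaluate φ at each world:
  s0 (successors {s5}): φ is true.
  s1 (successors {s0}): φ is true.
  s2 (successors ∅): φ is false.
  s3 (successors {s4}): φ is true.
  s4 (successors ∅): φ is false.
  s5 (successors {s2}): φ is true.
For instance, at s1:
  At s1: Box (s and not p) is false, Dia s is true, so Box (s and not p) -> Dia s is true.
    At s1: Box (s and not p) requires s and not p at every successor {s0}.
      s and not p fails at s0, so Box (s and not p) is false at s1.
    At s1: Dia s requires s at some successor in {s0}.
      s holds at s0, so Dia s is true at s1.
Satisfying worlds: {s0, s1, s3, s5}

s0, s1, s3, s5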